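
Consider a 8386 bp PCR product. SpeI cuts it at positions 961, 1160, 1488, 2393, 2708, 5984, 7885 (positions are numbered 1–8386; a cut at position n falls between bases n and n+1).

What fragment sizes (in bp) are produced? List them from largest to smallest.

3276, 1901, 961, 905, 501, 328, 315, 199 bp

Linear molecule, 7 cuts → 8 fragments:
  961 − 0 = 961 bp
  1160 − 961 = 199 bp
  1488 − 1160 = 328 bp
  2393 − 1488 = 905 bp
  2708 − 2393 = 315 bp
  5984 − 2708 = 3276 bp
  7885 − 5984 = 1901 bp
  8386 − 7885 = 501 bp
Sorted largest to smallest: 3276, 1901, 961, 905, 501, 328, 315, 199 bp.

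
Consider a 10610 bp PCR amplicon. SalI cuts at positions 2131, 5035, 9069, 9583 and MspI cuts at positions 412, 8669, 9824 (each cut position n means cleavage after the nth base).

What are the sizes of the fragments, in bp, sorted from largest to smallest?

Combined cut positions (sorted): 412, 2131, 5035, 8669, 9069, 9583, 9824.
Linear molecule, 7 cuts → 8 fragments:
  412 − 0 = 412 bp
  2131 − 412 = 1719 bp
  5035 − 2131 = 2904 bp
  8669 − 5035 = 3634 bp
  9069 − 8669 = 400 bp
  9583 − 9069 = 514 bp
  9824 − 9583 = 241 bp
  10610 − 9824 = 786 bp
Sorted largest to smallest: 3634, 2904, 1719, 786, 514, 412, 400, 241 bp.

3634, 2904, 1719, 786, 514, 412, 400, 241 bp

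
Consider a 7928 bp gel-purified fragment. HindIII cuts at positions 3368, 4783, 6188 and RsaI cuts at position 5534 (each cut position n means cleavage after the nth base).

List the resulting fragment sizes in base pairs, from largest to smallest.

3368, 1740, 1415, 751, 654 bp

Combined cut positions (sorted): 3368, 4783, 5534, 6188.
Linear molecule, 4 cuts → 5 fragments:
  3368 − 0 = 3368 bp
  4783 − 3368 = 1415 bp
  5534 − 4783 = 751 bp
  6188 − 5534 = 654 bp
  7928 − 6188 = 1740 bp
Sorted largest to smallest: 3368, 1740, 1415, 751, 654 bp.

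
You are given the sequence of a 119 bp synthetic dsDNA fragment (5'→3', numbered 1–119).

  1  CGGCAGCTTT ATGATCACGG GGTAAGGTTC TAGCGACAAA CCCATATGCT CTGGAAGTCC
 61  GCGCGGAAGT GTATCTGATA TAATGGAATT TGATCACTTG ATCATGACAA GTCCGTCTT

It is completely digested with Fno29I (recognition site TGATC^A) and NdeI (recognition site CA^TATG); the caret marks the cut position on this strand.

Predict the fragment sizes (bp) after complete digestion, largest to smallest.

51, 28, 16, 16, 8 bp

Fno29I sites (TGATCA) start at positions 12, 91, 99.
Fno29I cuts after base 5 of each site (before the last base), so after positions 16, 95, 103.
The NdeI site (CATATG) starts at position 43.
NdeI cuts after base 2 of each site, so after position 44.
Combined cut positions: 16, 44, 95, 103.
Linear molecule, 4 cuts → 5 fragments:
  1–16 → 16 bp
  17–44 → 28 bp
  45–95 → 51 bp
  96–103 → 8 bp
  104–119 → 16 bp
Sorted largest to smallest: 51, 28, 16, 16, 8 bp.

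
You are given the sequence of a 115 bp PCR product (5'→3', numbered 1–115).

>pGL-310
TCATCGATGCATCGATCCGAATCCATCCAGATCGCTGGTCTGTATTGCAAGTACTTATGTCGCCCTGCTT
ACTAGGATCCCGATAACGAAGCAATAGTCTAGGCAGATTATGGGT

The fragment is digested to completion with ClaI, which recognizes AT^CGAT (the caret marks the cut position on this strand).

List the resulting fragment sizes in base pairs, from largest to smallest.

ClaI sites (ATCGAT) start at positions 3, 11.
ClaI cuts after base 2 of each site, so after positions 4, 12.
Linear molecule, 2 cuts → 3 fragments:
  1–4 → 4 bp
  5–12 → 8 bp
  13–115 → 103 bp
Sorted largest to smallest: 103, 8, 4 bp.

103, 8, 4 bp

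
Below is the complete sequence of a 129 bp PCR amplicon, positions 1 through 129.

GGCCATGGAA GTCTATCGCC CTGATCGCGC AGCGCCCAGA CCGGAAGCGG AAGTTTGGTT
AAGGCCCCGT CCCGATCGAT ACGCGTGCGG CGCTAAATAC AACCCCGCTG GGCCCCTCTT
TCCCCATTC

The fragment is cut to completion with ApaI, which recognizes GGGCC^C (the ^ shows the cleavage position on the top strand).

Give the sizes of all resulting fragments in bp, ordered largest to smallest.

The ApaI site (GGGCCC) starts at position 110.
ApaI cuts after base 5 of each site (before the last base), so after position 114.
Linear molecule, 1 cut → 2 fragments:
  1–114 → 114 bp
  115–129 → 15 bp
Sorted largest to smallest: 114, 15 bp.

114, 15 bp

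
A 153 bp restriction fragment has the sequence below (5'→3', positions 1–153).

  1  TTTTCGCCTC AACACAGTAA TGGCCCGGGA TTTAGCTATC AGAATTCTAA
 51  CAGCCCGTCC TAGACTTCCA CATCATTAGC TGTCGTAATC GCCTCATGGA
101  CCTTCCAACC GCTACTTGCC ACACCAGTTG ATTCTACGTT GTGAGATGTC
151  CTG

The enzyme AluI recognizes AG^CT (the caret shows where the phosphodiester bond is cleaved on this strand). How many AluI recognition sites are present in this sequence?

2

AGCT occurs starting at positions 34, 78.
AluI cuts at 2 sites.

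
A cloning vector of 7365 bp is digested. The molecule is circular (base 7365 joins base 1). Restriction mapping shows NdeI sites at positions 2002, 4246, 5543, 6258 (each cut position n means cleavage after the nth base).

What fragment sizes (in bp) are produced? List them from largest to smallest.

3109, 2244, 1297, 715 bp

Circular molecule, 4 cuts → 4 fragments:
  4246 − 2002 = 2244 bp
  5543 − 4246 = 1297 bp
  6258 − 5543 = 715 bp
  wrap: 7365 − 6258 + 2002 = 3109 bp
Sorted largest to smallest: 3109, 2244, 1297, 715 bp.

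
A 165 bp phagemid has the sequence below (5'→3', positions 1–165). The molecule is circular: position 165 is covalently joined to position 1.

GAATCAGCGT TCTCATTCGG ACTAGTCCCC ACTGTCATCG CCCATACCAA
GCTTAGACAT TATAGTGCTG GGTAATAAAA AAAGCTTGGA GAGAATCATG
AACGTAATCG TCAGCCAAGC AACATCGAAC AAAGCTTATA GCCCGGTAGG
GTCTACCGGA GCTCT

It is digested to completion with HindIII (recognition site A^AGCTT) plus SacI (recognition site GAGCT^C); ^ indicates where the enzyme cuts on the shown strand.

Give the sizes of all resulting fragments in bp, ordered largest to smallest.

HindIII sites (AAGCTT) start at positions 49, 82, 132.
HindIII cuts after the first base of each site, so after positions 49, 82, 132.
The SacI site (GAGCTC) starts at position 159.
SacI cuts after base 5 of each site (before the last base), so after position 163.
Combined cut positions: 49, 82, 132, 163.
Circular molecule, 4 cuts → 4 fragments:
  50–82 → 33 bp
  83–132 → 50 bp
  133–163 → 31 bp
  164–165 then 1–49 → 2 + 49 = 51 bp
Sorted largest to smallest: 51, 50, 33, 31 bp.

51, 50, 33, 31 bp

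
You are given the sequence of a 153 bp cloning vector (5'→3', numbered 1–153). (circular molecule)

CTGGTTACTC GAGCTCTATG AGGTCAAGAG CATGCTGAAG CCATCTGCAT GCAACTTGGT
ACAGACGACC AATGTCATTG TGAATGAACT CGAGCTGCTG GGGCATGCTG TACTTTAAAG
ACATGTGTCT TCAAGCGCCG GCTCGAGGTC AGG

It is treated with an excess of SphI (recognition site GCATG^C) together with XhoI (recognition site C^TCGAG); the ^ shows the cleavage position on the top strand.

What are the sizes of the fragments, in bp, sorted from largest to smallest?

SphI sites (GCATGC) start at positions 30, 47, 103.
SphI cuts after base 5 of each site (before the last base), so after positions 34, 51, 107.
XhoI sites (CTCGAG) start at positions 8, 89, 142.
XhoI cuts after the first base of each site, so after positions 8, 89, 142.
Combined cut positions: 8, 34, 51, 89, 107, 142.
Circular molecule, 6 cuts → 6 fragments:
  9–34 → 26 bp
  35–51 → 17 bp
  52–89 → 38 bp
  90–107 → 18 bp
  108–142 → 35 bp
  143–153 then 1–8 → 11 + 8 = 19 bp
Sorted largest to smallest: 38, 35, 26, 19, 18, 17 bp.

38, 35, 26, 19, 18, 17 bp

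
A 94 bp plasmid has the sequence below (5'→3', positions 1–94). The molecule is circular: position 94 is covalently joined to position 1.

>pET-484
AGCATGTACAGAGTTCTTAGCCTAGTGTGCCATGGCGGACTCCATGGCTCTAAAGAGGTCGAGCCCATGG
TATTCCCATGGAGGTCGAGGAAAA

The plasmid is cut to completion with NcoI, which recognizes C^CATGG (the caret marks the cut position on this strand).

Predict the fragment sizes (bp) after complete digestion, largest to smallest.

48, 23, 12, 11 bp

NcoI sites (CCATGG) start at positions 30, 42, 65, 76.
NcoI cuts after the first base of each site, so after positions 30, 42, 65, 76.
Circular molecule, 4 cuts → 4 fragments:
  31–42 → 12 bp
  43–65 → 23 bp
  66–76 → 11 bp
  77–94 then 1–30 → 18 + 30 = 48 bp
Sorted largest to smallest: 48, 23, 12, 11 bp.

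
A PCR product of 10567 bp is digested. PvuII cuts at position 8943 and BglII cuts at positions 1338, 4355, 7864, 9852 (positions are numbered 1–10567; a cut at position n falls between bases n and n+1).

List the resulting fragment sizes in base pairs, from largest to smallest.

Combined cut positions (sorted): 1338, 4355, 7864, 8943, 9852.
Linear molecule, 5 cuts → 6 fragments:
  1338 − 0 = 1338 bp
  4355 − 1338 = 3017 bp
  7864 − 4355 = 3509 bp
  8943 − 7864 = 1079 bp
  9852 − 8943 = 909 bp
  10567 − 9852 = 715 bp
Sorted largest to smallest: 3509, 3017, 1338, 1079, 909, 715 bp.

3509, 3017, 1338, 1079, 909, 715 bp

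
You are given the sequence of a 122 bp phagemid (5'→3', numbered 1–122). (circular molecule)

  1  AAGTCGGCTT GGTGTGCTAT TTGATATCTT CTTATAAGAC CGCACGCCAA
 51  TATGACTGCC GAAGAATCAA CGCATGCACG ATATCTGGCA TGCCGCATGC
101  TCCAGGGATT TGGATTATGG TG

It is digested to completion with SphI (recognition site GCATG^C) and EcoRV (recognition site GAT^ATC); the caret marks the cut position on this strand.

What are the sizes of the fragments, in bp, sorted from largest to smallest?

51, 48, 10, 7, 6 bp

SphI sites (GCATGC) start at positions 72, 88, 95.
SphI cuts after base 5 of each site (before the last base), so after positions 76, 92, 99.
EcoRV sites (GATATC) start at positions 23, 80.
EcoRV cuts after base 3 of each site, so after positions 25, 82.
Combined cut positions: 25, 76, 82, 92, 99.
Circular molecule, 5 cuts → 5 fragments:
  26–76 → 51 bp
  77–82 → 6 bp
  83–92 → 10 bp
  93–99 → 7 bp
  100–122 then 1–25 → 23 + 25 = 48 bp
Sorted largest to smallest: 51, 48, 10, 7, 6 bp.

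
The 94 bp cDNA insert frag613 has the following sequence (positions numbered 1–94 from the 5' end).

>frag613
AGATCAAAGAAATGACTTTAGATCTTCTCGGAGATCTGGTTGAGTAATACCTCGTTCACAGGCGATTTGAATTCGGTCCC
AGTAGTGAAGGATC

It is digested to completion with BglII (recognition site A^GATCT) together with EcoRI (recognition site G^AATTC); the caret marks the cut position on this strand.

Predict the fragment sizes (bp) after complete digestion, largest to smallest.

37, 25, 20, 12 bp

BglII sites (AGATCT) start at positions 20, 32.
BglII cuts after the first base of each site, so after positions 20, 32.
The EcoRI site (GAATTC) starts at position 69.
EcoRI cuts after the first base of each site, so after position 69.
Combined cut positions: 20, 32, 69.
Linear molecule, 3 cuts → 4 fragments:
  1–20 → 20 bp
  21–32 → 12 bp
  33–69 → 37 bp
  70–94 → 25 bp
Sorted largest to smallest: 37, 25, 20, 12 bp.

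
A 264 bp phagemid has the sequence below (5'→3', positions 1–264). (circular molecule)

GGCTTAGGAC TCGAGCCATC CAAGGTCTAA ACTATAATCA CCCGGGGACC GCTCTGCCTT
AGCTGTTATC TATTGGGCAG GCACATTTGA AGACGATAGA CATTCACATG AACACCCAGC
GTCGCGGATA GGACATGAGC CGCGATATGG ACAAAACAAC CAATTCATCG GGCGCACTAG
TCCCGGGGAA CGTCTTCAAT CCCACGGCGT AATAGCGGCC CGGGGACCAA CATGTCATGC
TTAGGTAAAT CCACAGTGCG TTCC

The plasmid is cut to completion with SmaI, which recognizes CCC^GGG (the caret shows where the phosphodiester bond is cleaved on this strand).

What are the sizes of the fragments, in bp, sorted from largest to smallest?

141, 86, 37 bp

SmaI sites (CCCGGG) start at positions 41, 182, 219.
SmaI cuts after base 3 of each site, so after positions 43, 184, 221.
Circular molecule, 3 cuts → 3 fragments:
  44–184 → 141 bp
  185–221 → 37 bp
  222–264 then 1–43 → 43 + 43 = 86 bp
Sorted largest to smallest: 141, 86, 37 bp.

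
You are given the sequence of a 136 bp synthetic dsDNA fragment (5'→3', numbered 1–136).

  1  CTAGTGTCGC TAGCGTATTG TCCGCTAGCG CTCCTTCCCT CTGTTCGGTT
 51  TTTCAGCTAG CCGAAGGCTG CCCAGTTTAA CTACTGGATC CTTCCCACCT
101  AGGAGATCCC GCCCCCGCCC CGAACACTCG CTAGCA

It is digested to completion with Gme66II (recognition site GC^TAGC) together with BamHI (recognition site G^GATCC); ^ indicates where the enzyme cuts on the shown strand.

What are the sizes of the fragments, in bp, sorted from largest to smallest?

Gme66II sites (GCTAGC) start at positions 9, 24, 56, 130.
Gme66II cuts after base 2 of each site, so after positions 10, 25, 57, 131.
The BamHI site (GGATCC) starts at position 86.
BamHI cuts after the first base of each site, so after position 86.
Combined cut positions: 10, 25, 57, 86, 131.
Linear molecule, 5 cuts → 6 fragments:
  1–10 → 10 bp
  11–25 → 15 bp
  26–57 → 32 bp
  58–86 → 29 bp
  87–131 → 45 bp
  132–136 → 5 bp
Sorted largest to smallest: 45, 32, 29, 15, 10, 5 bp.

45, 32, 29, 15, 10, 5 bp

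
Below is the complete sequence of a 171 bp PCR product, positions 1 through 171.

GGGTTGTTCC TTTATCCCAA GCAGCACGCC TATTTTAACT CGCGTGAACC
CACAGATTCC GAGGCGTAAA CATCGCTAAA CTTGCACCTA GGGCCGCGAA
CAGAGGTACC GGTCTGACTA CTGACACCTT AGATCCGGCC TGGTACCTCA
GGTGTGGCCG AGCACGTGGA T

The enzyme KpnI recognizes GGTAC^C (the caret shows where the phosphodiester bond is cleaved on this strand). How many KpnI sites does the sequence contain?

2

GGTACC occurs starting at positions 105, 142.
KpnI cuts at 2 sites.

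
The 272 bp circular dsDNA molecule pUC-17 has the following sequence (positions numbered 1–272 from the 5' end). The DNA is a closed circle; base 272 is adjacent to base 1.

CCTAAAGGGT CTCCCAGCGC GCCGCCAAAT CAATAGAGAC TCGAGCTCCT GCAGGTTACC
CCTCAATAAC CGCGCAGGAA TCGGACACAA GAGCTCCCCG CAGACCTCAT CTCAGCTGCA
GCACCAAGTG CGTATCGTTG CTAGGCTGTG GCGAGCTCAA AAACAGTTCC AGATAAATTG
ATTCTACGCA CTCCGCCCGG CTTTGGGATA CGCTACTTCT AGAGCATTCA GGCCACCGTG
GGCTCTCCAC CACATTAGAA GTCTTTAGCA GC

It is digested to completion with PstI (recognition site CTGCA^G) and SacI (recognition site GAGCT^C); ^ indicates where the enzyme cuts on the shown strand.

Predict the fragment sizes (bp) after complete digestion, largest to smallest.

162, 42, 37, 25, 6 bp

PstI sites (CTGCAG) start at positions 49, 116.
PstI cuts after base 5 of each site (before the last base), so after positions 53, 120.
SacI sites (GAGCTC) start at positions 43, 91, 153.
SacI cuts after base 5 of each site (before the last base), so after positions 47, 95, 157.
Combined cut positions: 47, 53, 95, 120, 157.
Circular molecule, 5 cuts → 5 fragments:
  48–53 → 6 bp
  54–95 → 42 bp
  96–120 → 25 bp
  121–157 → 37 bp
  158–272 then 1–47 → 115 + 47 = 162 bp
Sorted largest to smallest: 162, 42, 37, 25, 6 bp.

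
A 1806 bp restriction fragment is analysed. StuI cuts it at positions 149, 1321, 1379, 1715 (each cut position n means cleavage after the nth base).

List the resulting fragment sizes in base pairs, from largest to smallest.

1172, 336, 149, 91, 58 bp

Linear molecule, 4 cuts → 5 fragments:
  149 − 0 = 149 bp
  1321 − 149 = 1172 bp
  1379 − 1321 = 58 bp
  1715 − 1379 = 336 bp
  1806 − 1715 = 91 bp
Sorted largest to smallest: 1172, 336, 149, 91, 58 bp.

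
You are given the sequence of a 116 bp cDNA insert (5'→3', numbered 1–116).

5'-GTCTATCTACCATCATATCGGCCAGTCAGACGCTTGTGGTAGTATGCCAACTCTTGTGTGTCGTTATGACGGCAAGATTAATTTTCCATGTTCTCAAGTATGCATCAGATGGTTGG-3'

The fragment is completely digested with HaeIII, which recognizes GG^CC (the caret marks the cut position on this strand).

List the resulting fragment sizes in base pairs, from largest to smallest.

The HaeIII site (GGCC) starts at position 20.
HaeIII cuts after base 2 of each site, so after position 21.
Linear molecule, 1 cut → 2 fragments:
  1–21 → 21 bp
  22–116 → 95 bp
Sorted largest to smallest: 95, 21 bp.

95, 21 bp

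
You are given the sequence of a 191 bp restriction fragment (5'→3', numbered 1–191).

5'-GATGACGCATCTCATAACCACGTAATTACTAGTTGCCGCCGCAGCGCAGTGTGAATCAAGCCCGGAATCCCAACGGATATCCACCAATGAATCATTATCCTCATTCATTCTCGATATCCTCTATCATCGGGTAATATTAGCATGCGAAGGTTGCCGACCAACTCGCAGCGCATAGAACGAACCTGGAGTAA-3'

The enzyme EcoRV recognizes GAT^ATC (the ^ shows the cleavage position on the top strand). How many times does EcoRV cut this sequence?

GATATC occurs starting at positions 76, 113.
EcoRV cuts at 2 sites.

2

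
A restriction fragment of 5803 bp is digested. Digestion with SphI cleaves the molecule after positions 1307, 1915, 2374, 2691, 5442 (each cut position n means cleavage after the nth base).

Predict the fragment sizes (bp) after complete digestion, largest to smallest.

2751, 1307, 608, 459, 361, 317 bp

Linear molecule, 5 cuts → 6 fragments:
  1307 − 0 = 1307 bp
  1915 − 1307 = 608 bp
  2374 − 1915 = 459 bp
  2691 − 2374 = 317 bp
  5442 − 2691 = 2751 bp
  5803 − 5442 = 361 bp
Sorted largest to smallest: 2751, 1307, 608, 459, 361, 317 bp.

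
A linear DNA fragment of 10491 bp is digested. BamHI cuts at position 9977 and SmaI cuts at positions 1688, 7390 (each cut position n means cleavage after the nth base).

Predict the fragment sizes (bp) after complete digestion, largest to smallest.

Combined cut positions (sorted): 1688, 7390, 9977.
Linear molecule, 3 cuts → 4 fragments:
  1688 − 0 = 1688 bp
  7390 − 1688 = 5702 bp
  9977 − 7390 = 2587 bp
  10491 − 9977 = 514 bp
Sorted largest to smallest: 5702, 2587, 1688, 514 bp.

5702, 2587, 1688, 514 bp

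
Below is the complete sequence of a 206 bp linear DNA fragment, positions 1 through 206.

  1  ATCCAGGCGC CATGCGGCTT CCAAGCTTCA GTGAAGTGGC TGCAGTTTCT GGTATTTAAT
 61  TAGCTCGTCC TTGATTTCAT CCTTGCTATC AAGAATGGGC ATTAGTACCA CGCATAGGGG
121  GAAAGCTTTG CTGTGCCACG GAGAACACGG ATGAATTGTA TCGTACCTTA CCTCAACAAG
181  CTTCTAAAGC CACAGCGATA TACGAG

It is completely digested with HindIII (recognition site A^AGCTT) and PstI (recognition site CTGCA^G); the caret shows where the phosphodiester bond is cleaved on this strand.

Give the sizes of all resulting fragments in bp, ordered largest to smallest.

79, 55, 28, 23, 21 bp

HindIII sites (AAGCTT) start at positions 23, 123, 178.
HindIII cuts after the first base of each site, so after positions 23, 123, 178.
The PstI site (CTGCAG) starts at position 40.
PstI cuts after base 5 of each site (before the last base), so after position 44.
Combined cut positions: 23, 44, 123, 178.
Linear molecule, 4 cuts → 5 fragments:
  1–23 → 23 bp
  24–44 → 21 bp
  45–123 → 79 bp
  124–178 → 55 bp
  179–206 → 28 bp
Sorted largest to smallest: 79, 55, 28, 23, 21 bp.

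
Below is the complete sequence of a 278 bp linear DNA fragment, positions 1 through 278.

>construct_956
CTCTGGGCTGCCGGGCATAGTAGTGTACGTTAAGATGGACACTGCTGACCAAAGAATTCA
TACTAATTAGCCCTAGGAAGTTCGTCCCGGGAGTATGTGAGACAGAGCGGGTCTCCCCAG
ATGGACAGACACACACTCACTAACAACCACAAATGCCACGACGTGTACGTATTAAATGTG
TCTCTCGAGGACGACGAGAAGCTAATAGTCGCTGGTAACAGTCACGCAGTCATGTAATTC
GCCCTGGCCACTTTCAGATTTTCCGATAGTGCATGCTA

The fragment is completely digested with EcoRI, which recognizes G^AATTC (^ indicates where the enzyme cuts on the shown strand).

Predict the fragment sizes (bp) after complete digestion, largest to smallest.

The EcoRI site (GAATTC) starts at position 54.
EcoRI cuts after the first base of each site, so after position 54.
Linear molecule, 1 cut → 2 fragments:
  1–54 → 54 bp
  55–278 → 224 bp
Sorted largest to smallest: 224, 54 bp.

224, 54 bp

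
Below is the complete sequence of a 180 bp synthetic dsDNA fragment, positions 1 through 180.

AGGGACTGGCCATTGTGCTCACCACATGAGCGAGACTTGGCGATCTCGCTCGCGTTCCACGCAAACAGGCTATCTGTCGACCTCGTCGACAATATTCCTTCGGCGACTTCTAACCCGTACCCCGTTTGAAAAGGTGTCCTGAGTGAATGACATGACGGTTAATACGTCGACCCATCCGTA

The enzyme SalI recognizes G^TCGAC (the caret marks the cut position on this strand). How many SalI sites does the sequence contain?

GTCGAC occurs starting at positions 76, 85, 166.
SalI cuts at 3 sites.

3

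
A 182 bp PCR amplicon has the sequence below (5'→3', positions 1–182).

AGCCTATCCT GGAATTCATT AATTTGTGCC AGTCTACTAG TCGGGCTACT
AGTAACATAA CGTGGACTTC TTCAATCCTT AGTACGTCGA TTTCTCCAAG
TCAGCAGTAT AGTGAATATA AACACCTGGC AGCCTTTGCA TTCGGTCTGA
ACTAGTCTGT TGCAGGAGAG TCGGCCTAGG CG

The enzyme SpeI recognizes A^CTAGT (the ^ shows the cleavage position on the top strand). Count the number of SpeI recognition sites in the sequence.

3

ACTAGT occurs starting at positions 36, 48, 151.
SpeI cuts at 3 sites.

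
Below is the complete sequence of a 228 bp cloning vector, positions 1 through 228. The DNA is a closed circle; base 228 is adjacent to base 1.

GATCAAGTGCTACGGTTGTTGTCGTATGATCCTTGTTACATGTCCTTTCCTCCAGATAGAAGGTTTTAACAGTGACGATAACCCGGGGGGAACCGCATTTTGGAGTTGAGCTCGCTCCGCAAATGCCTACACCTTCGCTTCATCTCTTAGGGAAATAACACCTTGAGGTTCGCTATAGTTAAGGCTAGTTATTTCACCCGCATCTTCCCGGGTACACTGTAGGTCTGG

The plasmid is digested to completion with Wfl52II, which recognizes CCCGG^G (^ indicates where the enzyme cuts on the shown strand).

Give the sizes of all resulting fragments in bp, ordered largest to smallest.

Wfl52II sites (CCCGGG) start at positions 82, 207.
Wfl52II cuts after base 5 of each site (before the last base), so after positions 86, 211.
Circular molecule, 2 cuts → 2 fragments:
  87–211 → 125 bp
  212–228 then 1–86 → 17 + 86 = 103 bp
Sorted largest to smallest: 125, 103 bp.

125, 103 bp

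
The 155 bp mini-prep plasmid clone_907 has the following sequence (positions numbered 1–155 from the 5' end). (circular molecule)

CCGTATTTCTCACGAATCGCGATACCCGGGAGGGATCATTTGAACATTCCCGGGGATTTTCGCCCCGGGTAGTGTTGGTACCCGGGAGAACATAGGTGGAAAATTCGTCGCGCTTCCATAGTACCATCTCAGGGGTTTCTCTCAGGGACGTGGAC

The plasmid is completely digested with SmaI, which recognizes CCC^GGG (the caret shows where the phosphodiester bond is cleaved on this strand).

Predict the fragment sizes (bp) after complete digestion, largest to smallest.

SmaI sites (CCCGGG) start at positions 25, 49, 64, 81.
SmaI cuts after base 3 of each site, so after positions 27, 51, 66, 83.
Circular molecule, 4 cuts → 4 fragments:
  28–51 → 24 bp
  52–66 → 15 bp
  67–83 → 17 bp
  84–155 then 1–27 → 72 + 27 = 99 bp
Sorted largest to smallest: 99, 24, 17, 15 bp.

99, 24, 17, 15 bp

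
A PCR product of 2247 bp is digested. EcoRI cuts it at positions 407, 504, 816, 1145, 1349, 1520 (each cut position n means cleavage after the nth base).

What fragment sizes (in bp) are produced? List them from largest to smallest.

Linear molecule, 6 cuts → 7 fragments:
  407 − 0 = 407 bp
  504 − 407 = 97 bp
  816 − 504 = 312 bp
  1145 − 816 = 329 bp
  1349 − 1145 = 204 bp
  1520 − 1349 = 171 bp
  2247 − 1520 = 727 bp
Sorted largest to smallest: 727, 407, 329, 312, 204, 171, 97 bp.

727, 407, 329, 312, 204, 171, 97 bp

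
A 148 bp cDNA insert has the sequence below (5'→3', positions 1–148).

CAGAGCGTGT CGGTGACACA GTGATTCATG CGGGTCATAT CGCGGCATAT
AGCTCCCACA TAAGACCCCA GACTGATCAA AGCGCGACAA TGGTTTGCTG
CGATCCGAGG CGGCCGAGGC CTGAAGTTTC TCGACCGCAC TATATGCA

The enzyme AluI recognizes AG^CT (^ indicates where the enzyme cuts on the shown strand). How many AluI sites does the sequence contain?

AGCT occurs starting at position 51.
AluI cuts at 1 site.

1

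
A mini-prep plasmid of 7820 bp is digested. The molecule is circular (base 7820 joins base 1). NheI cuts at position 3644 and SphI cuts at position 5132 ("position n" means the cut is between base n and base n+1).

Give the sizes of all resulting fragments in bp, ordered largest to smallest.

Combined cut positions (sorted): 3644, 5132.
Circular molecule, 2 cuts → 2 fragments:
  5132 − 3644 = 1488 bp
  wrap: 7820 − 5132 + 3644 = 6332 bp
Sorted largest to smallest: 6332, 1488 bp.

6332, 1488 bp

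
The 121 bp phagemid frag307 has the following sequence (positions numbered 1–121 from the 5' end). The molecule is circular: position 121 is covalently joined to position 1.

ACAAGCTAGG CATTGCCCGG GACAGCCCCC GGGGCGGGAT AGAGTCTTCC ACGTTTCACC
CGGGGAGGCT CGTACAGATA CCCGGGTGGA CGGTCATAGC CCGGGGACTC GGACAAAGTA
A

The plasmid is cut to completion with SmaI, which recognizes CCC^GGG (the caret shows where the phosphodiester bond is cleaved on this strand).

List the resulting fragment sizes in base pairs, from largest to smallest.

37, 31, 22, 19, 12 bp

SmaI sites (CCCGGG) start at positions 16, 28, 59, 81, 100.
SmaI cuts after base 3 of each site, so after positions 18, 30, 61, 83, 102.
Circular molecule, 5 cuts → 5 fragments:
  19–30 → 12 bp
  31–61 → 31 bp
  62–83 → 22 bp
  84–102 → 19 bp
  103–121 then 1–18 → 19 + 18 = 37 bp
Sorted largest to smallest: 37, 31, 22, 19, 12 bp.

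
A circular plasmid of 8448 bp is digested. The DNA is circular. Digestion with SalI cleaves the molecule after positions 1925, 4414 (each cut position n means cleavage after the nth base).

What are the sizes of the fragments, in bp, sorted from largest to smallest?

5959, 2489 bp

Circular molecule, 2 cuts → 2 fragments:
  4414 − 1925 = 2489 bp
  wrap: 8448 − 4414 + 1925 = 5959 bp
Sorted largest to smallest: 5959, 2489 bp.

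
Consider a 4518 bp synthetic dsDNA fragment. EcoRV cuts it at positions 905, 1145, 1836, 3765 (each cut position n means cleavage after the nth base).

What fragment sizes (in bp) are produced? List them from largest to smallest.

Linear molecule, 4 cuts → 5 fragments:
  905 − 0 = 905 bp
  1145 − 905 = 240 bp
  1836 − 1145 = 691 bp
  3765 − 1836 = 1929 bp
  4518 − 3765 = 753 bp
Sorted largest to smallest: 1929, 905, 753, 691, 240 bp.

1929, 905, 753, 691, 240 bp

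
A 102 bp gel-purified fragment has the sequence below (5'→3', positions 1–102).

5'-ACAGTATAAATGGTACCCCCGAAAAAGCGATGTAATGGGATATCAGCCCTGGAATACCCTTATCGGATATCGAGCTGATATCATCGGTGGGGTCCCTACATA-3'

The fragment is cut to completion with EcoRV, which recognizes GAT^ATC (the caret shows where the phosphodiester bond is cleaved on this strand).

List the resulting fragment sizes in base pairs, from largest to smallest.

EcoRV sites (GATATC) start at positions 39, 66, 77.
EcoRV cuts after base 3 of each site, so after positions 41, 68, 79.
Linear molecule, 3 cuts → 4 fragments:
  1–41 → 41 bp
  42–68 → 27 bp
  69–79 → 11 bp
  80–102 → 23 bp
Sorted largest to smallest: 41, 27, 23, 11 bp.

41, 27, 23, 11 bp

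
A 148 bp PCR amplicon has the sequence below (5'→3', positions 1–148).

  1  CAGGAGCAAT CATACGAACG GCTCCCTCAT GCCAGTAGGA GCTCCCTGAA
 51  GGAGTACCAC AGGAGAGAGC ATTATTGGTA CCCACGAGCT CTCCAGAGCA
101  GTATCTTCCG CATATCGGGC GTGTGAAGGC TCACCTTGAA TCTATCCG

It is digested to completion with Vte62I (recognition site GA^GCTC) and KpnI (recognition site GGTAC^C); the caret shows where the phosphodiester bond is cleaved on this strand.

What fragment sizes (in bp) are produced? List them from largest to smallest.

61, 41, 40, 6 bp

Vte62I sites (GAGCTC) start at positions 39, 86.
Vte62I cuts after base 2 of each site, so after positions 40, 87.
The KpnI site (GGTACC) starts at position 77.
KpnI cuts after base 5 of each site (before the last base), so after position 81.
Combined cut positions: 40, 81, 87.
Linear molecule, 3 cuts → 4 fragments:
  1–40 → 40 bp
  41–81 → 41 bp
  82–87 → 6 bp
  88–148 → 61 bp
Sorted largest to smallest: 61, 41, 40, 6 bp.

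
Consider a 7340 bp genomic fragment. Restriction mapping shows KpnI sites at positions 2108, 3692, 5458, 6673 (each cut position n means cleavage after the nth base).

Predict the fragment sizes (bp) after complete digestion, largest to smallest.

2108, 1766, 1584, 1215, 667 bp

Linear molecule, 4 cuts → 5 fragments:
  2108 − 0 = 2108 bp
  3692 − 2108 = 1584 bp
  5458 − 3692 = 1766 bp
  6673 − 5458 = 1215 bp
  7340 − 6673 = 667 bp
Sorted largest to smallest: 2108, 1766, 1584, 1215, 667 bp.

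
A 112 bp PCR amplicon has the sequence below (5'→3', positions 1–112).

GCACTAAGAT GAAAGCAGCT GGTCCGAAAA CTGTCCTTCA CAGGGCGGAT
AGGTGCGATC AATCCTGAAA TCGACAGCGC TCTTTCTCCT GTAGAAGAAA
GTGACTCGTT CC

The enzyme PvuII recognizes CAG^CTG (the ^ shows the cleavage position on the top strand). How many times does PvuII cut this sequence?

1

CAGCTG occurs starting at position 16.
PvuII cuts at 1 site.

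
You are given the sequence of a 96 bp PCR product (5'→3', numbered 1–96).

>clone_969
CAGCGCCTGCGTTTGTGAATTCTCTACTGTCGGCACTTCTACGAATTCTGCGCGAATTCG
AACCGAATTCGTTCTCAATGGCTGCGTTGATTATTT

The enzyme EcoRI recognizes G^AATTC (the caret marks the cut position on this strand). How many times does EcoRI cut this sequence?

GAATTC occurs starting at positions 17, 43, 54, 65.
EcoRI cuts at 4 sites.

4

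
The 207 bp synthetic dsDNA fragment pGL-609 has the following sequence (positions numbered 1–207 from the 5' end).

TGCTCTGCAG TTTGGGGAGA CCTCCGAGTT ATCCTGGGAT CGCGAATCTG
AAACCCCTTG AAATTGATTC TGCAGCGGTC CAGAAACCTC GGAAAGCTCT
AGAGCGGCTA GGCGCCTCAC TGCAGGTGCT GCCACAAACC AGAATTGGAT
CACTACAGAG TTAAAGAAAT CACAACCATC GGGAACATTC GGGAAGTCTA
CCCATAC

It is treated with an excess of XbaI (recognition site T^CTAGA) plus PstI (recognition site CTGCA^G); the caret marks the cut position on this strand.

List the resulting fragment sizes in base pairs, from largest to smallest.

The XbaI site (TCTAGA) starts at position 98.
XbaI cuts after the first base of each site, so after position 98.
PstI sites (CTGCAG) start at positions 5, 70, 120.
PstI cuts after base 5 of each site (before the last base), so after positions 9, 74, 124.
Combined cut positions: 9, 74, 98, 124.
Linear molecule, 4 cuts → 5 fragments:
  1–9 → 9 bp
  10–74 → 65 bp
  75–98 → 24 bp
  99–124 → 26 bp
  125–207 → 83 bp
Sorted largest to smallest: 83, 65, 26, 24, 9 bp.

83, 65, 26, 24, 9 bp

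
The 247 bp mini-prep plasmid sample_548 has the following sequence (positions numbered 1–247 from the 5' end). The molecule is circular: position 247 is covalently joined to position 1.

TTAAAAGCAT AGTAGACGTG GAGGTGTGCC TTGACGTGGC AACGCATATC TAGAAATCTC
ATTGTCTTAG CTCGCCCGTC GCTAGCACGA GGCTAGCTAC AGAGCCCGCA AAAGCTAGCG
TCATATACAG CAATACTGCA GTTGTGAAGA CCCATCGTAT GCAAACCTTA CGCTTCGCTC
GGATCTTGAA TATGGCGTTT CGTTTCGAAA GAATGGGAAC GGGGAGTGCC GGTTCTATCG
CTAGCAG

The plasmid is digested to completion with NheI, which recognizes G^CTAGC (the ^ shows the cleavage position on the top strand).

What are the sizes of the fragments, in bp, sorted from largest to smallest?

NheI sites (GCTAGC) start at positions 81, 92, 114, 240.
NheI cuts after the first base of each site, so after positions 81, 92, 114, 240.
Circular molecule, 4 cuts → 4 fragments:
  82–92 → 11 bp
  93–114 → 22 bp
  115–240 → 126 bp
  241–247 then 1–81 → 7 + 81 = 88 bp
Sorted largest to smallest: 126, 88, 22, 11 bp.

126, 88, 22, 11 bp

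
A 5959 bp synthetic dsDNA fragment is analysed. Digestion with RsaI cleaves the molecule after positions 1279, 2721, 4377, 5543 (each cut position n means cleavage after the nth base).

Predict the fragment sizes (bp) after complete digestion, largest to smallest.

1656, 1442, 1279, 1166, 416 bp

Linear molecule, 4 cuts → 5 fragments:
  1279 − 0 = 1279 bp
  2721 − 1279 = 1442 bp
  4377 − 2721 = 1656 bp
  5543 − 4377 = 1166 bp
  5959 − 5543 = 416 bp
Sorted largest to smallest: 1656, 1442, 1279, 1166, 416 bp.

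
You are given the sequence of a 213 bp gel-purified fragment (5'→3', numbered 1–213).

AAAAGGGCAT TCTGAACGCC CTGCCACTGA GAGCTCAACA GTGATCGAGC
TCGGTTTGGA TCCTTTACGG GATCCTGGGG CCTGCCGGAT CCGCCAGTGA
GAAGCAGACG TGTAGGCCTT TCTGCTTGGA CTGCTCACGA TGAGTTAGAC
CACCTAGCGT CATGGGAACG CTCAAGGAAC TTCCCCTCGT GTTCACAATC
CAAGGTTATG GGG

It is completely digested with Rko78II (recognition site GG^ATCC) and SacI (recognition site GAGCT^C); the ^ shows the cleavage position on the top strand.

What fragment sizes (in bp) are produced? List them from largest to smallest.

Rko78II sites (GGATCC) start at positions 58, 70, 87.
Rko78II cuts after base 2 of each site, so after positions 59, 71, 88.
SacI sites (GAGCTC) start at positions 31, 47.
SacI cuts after base 5 of each site (before the last base), so after positions 35, 51.
Combined cut positions: 35, 51, 59, 71, 88.
Linear molecule, 5 cuts → 6 fragments:
  1–35 → 35 bp
  36–51 → 16 bp
  52–59 → 8 bp
  60–71 → 12 bp
  72–88 → 17 bp
  89–213 → 125 bp
Sorted largest to smallest: 125, 35, 17, 16, 12, 8 bp.

125, 35, 17, 16, 12, 8 bp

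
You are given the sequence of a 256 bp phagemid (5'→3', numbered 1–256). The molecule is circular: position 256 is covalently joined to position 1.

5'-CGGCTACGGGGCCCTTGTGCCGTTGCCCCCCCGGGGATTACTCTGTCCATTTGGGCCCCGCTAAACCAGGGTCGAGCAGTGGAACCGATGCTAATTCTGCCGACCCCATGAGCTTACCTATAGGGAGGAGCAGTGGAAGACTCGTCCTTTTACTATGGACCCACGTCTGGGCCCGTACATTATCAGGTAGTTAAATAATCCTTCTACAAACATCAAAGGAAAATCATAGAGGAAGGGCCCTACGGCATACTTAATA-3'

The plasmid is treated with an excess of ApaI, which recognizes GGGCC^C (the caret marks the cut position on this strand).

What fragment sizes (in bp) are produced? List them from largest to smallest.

116, 66, 44, 30 bp

ApaI sites (GGGCCC) start at positions 9, 53, 169, 235.
ApaI cuts after base 5 of each site (before the last base), so after positions 13, 57, 173, 239.
Circular molecule, 4 cuts → 4 fragments:
  14–57 → 44 bp
  58–173 → 116 bp
  174–239 → 66 bp
  240–256 then 1–13 → 17 + 13 = 30 bp
Sorted largest to smallest: 116, 66, 44, 30 bp.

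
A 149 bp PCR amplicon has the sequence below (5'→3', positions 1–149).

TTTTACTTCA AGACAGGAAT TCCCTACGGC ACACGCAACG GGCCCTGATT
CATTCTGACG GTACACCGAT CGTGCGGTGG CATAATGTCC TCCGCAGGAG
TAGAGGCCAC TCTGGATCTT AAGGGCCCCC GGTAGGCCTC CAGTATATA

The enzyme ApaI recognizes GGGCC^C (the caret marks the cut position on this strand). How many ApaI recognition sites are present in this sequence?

2

GGGCCC occurs starting at positions 40, 123.
ApaI cuts at 2 sites.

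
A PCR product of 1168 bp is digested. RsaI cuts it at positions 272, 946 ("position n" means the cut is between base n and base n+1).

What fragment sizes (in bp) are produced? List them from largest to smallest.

674, 272, 222 bp

Linear molecule, 2 cuts → 3 fragments:
  272 − 0 = 272 bp
  946 − 272 = 674 bp
  1168 − 946 = 222 bp
Sorted largest to smallest: 674, 272, 222 bp.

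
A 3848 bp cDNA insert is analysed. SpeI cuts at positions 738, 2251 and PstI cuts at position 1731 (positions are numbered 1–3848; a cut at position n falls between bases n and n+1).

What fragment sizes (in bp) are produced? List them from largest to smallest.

Combined cut positions (sorted): 738, 1731, 2251.
Linear molecule, 3 cuts → 4 fragments:
  738 − 0 = 738 bp
  1731 − 738 = 993 bp
  2251 − 1731 = 520 bp
  3848 − 2251 = 1597 bp
Sorted largest to smallest: 1597, 993, 738, 520 bp.

1597, 993, 738, 520 bp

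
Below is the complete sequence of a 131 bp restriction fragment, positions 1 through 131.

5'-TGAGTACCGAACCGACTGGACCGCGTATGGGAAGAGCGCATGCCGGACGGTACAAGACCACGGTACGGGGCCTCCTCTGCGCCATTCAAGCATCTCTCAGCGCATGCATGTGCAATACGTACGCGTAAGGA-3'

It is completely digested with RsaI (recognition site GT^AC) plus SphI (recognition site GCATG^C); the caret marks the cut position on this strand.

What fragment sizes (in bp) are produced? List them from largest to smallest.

RsaI sites (GTAC) start at positions 4, 50, 63, 119.
RsaI cuts after base 2 of each site, so after positions 5, 51, 64, 120.
SphI sites (GCATGC) start at positions 38, 102.
SphI cuts after base 5 of each site (before the last base), so after positions 42, 106.
Combined cut positions: 5, 42, 51, 64, 106, 120.
Linear molecule, 6 cuts → 7 fragments:
  1–5 → 5 bp
  6–42 → 37 bp
  43–51 → 9 bp
  52–64 → 13 bp
  65–106 → 42 bp
  107–120 → 14 bp
  121–131 → 11 bp
Sorted largest to smallest: 42, 37, 14, 13, 11, 9, 5 bp.

42, 37, 14, 13, 11, 9, 5 bp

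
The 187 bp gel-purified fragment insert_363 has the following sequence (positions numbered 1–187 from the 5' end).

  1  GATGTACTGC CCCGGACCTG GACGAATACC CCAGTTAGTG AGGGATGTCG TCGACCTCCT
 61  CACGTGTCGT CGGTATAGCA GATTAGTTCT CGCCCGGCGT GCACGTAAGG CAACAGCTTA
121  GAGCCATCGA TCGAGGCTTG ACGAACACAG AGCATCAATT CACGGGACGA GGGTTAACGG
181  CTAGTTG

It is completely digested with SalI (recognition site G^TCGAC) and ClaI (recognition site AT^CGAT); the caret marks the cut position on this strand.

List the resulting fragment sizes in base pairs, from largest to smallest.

77, 60, 50 bp

The SalI site (GTCGAC) starts at position 50.
SalI cuts after the first base of each site, so after position 50.
The ClaI site (ATCGAT) starts at position 126.
ClaI cuts after base 2 of each site, so after position 127.
Combined cut positions: 50, 127.
Linear molecule, 2 cuts → 3 fragments:
  1–50 → 50 bp
  51–127 → 77 bp
  128–187 → 60 bp
Sorted largest to smallest: 77, 60, 50 bp.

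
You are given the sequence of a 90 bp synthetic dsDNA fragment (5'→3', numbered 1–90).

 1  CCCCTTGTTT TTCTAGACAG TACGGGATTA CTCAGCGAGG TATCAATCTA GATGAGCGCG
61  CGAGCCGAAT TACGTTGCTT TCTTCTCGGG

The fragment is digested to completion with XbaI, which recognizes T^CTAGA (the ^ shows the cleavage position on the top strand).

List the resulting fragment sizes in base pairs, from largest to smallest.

43, 35, 12 bp

XbaI sites (TCTAGA) start at positions 12, 47.
XbaI cuts after the first base of each site, so after positions 12, 47.
Linear molecule, 2 cuts → 3 fragments:
  1–12 → 12 bp
  13–47 → 35 bp
  48–90 → 43 bp
Sorted largest to smallest: 43, 35, 12 bp.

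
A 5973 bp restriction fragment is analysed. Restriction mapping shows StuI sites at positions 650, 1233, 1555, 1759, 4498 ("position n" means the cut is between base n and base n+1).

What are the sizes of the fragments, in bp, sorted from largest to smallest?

Linear molecule, 5 cuts → 6 fragments:
  650 − 0 = 650 bp
  1233 − 650 = 583 bp
  1555 − 1233 = 322 bp
  1759 − 1555 = 204 bp
  4498 − 1759 = 2739 bp
  5973 − 4498 = 1475 bp
Sorted largest to smallest: 2739, 1475, 650, 583, 322, 204 bp.

2739, 1475, 650, 583, 322, 204 bp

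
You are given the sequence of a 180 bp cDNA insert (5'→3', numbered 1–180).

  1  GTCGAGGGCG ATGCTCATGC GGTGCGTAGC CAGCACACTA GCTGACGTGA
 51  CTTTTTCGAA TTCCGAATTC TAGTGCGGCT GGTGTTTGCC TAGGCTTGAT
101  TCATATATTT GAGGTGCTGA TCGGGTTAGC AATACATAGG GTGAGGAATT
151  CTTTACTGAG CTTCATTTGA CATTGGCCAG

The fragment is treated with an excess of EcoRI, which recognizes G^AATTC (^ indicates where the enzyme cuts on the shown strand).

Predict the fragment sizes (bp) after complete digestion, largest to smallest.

EcoRI sites (GAATTC) start at positions 58, 65, 146.
EcoRI cuts after the first base of each site, so after positions 58, 65, 146.
Linear molecule, 3 cuts → 4 fragments:
  1–58 → 58 bp
  59–65 → 7 bp
  66–146 → 81 bp
  147–180 → 34 bp
Sorted largest to smallest: 81, 58, 34, 7 bp.

81, 58, 34, 7 bp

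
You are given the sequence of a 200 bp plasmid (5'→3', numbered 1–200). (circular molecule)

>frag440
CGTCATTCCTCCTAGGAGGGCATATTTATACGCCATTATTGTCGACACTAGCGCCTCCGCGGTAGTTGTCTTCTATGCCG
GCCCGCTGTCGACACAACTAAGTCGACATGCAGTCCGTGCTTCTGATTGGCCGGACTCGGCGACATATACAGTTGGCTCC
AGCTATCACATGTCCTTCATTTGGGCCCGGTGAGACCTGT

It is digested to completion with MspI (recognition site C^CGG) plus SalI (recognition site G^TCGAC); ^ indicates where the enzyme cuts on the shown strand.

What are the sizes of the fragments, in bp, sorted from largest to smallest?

56, 54, 37, 29, 14, 10 bp

MspI sites (CCGG) start at positions 78, 131, 187.
MspI cuts after the first base of each site, so after positions 78, 131, 187.
SalI sites (GTCGAC) start at positions 41, 88, 102.
SalI cuts after the first base of each site, so after positions 41, 88, 102.
Combined cut positions: 41, 78, 88, 102, 131, 187.
Circular molecule, 6 cuts → 6 fragments:
  42–78 → 37 bp
  79–88 → 10 bp
  89–102 → 14 bp
  103–131 → 29 bp
  132–187 → 56 bp
  188–200 then 1–41 → 13 + 41 = 54 bp
Sorted largest to smallest: 56, 54, 37, 29, 14, 10 bp.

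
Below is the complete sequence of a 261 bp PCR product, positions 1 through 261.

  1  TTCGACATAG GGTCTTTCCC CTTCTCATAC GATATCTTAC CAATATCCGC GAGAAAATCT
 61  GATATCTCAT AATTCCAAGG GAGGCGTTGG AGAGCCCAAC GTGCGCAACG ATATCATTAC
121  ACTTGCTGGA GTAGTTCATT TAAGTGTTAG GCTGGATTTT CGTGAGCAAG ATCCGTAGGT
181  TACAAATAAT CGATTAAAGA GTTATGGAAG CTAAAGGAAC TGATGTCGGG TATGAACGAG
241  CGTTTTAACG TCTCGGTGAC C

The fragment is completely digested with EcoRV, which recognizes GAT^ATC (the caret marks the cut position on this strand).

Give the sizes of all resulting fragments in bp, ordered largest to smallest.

EcoRV sites (GATATC) start at positions 31, 61, 110.
EcoRV cuts after base 3 of each site, so after positions 33, 63, 112.
Linear molecule, 3 cuts → 4 fragments:
  1–33 → 33 bp
  34–63 → 30 bp
  64–112 → 49 bp
  113–261 → 149 bp
Sorted largest to smallest: 149, 49, 33, 30 bp.

149, 49, 33, 30 bp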